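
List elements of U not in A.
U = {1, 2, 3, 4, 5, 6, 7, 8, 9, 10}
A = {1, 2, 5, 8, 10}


Aᶜ = U \ A = elements in U but not in A
U = {1, 2, 3, 4, 5, 6, 7, 8, 9, 10}
A = {1, 2, 5, 8, 10}
Aᶜ = {3, 4, 6, 7, 9}

Aᶜ = {3, 4, 6, 7, 9}


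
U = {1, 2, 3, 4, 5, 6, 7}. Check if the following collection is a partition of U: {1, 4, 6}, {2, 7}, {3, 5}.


A partition requires: (1) non-empty parts, (2) pairwise disjoint, (3) union = U
Parts: {1, 4, 6}, {2, 7}, {3, 5}
Union of parts: {1, 2, 3, 4, 5, 6, 7}
U = {1, 2, 3, 4, 5, 6, 7}
All non-empty? True
Pairwise disjoint? True
Covers U? True

Yes, valid partition


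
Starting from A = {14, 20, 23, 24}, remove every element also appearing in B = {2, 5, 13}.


A \ B = elements in A but not in B
A = {14, 20, 23, 24}
B = {2, 5, 13}
Remove from A any elements in B
A \ B = {14, 20, 23, 24}

A \ B = {14, 20, 23, 24}


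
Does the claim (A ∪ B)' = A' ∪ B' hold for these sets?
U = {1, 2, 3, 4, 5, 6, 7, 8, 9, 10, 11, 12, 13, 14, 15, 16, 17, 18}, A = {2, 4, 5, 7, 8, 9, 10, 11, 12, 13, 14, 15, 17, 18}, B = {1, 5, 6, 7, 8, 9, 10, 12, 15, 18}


LHS: A ∪ B = {1, 2, 4, 5, 6, 7, 8, 9, 10, 11, 12, 13, 14, 15, 17, 18}
(A ∪ B)' = U \ (A ∪ B) = {3, 16}
A' = {1, 3, 6, 16}, B' = {2, 3, 4, 11, 13, 14, 16, 17}
Claimed RHS: A' ∪ B' = {1, 2, 3, 4, 6, 11, 13, 14, 16, 17}
Identity is INVALID: LHS = {3, 16} but the RHS claimed here equals {1, 2, 3, 4, 6, 11, 13, 14, 16, 17}. The correct form is (A ∪ B)' = A' ∩ B'.

Identity is invalid: (A ∪ B)' = {3, 16} but A' ∪ B' = {1, 2, 3, 4, 6, 11, 13, 14, 16, 17}. The correct De Morgan law is (A ∪ B)' = A' ∩ B'.


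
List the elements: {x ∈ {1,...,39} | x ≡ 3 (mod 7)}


Checking each candidate:
Condition: x in {1,...,39} with x ≡ 3 (mod 7)
Result = {3, 10, 17, 24, 31, 38}

{3, 10, 17, 24, 31, 38}


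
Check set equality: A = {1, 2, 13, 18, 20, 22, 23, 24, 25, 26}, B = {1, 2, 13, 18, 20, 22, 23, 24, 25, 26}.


Two sets are equal iff they have exactly the same elements.
A = {1, 2, 13, 18, 20, 22, 23, 24, 25, 26}
B = {1, 2, 13, 18, 20, 22, 23, 24, 25, 26}
Same elements → A = B

Yes, A = B


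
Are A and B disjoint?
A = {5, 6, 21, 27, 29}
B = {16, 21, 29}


Disjoint means A ∩ B = ∅.
A ∩ B = {21, 29}
A ∩ B ≠ ∅, so A and B are NOT disjoint.

No, A and B are not disjoint (A ∩ B = {21, 29})


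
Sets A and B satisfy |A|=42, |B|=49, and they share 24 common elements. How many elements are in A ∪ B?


|A ∪ B| = |A| + |B| - |A ∩ B|
= 42 + 49 - 24
= 67

|A ∪ B| = 67


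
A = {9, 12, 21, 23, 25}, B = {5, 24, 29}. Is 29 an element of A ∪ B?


A = {9, 12, 21, 23, 25}, B = {5, 24, 29}
A ∪ B = all elements in A or B
A ∪ B = {5, 9, 12, 21, 23, 24, 25, 29}
Checking if 29 ∈ A ∪ B
29 is in A ∪ B → True

29 ∈ A ∪ B


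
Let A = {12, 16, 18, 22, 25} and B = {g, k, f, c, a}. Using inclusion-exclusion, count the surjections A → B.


n = |A| = 5, k = |B| = 5. Surjections via inclusion-exclusion:
S(n,k) = Σ(-1)^i × C(k,i) × (k-i)^n, i=0 to k
i=0: (-1)^0×C(5,0)×5^5 = 3125
i=1: (-1)^1×C(5,1)×4^5 = -5120
i=2: (-1)^2×C(5,2)×3^5 = 2430
i=3: (-1)^3×C(5,3)×2^5 = -320
i=4: (-1)^4×C(5,4)×1^5 = 5
i=5: (-1)^5×C(5,5)×0^5 = 0
Total = 120

Number of surjections = 120


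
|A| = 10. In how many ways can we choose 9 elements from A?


C(n,k) = n! / (k!(n-k)!)
C(10,9) = 10! / (9!1!)
= 10

C(10,9) = 10


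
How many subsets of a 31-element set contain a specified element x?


Subsets of A containing x correspond to subsets of A \ {x}, which has 30 elements.
Count = 2^(n-1) = 2^30
= 1073741824

Number of subsets containing x = 1073741824


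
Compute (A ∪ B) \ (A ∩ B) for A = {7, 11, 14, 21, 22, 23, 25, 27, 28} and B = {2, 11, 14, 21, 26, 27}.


A △ B = (A \ B) ∪ (B \ A) = elements in exactly one of A or B
A \ B = {7, 22, 23, 25, 28}
B \ A = {2, 26}
A △ B = {2, 7, 22, 23, 25, 26, 28}

A △ B = {2, 7, 22, 23, 25, 26, 28}


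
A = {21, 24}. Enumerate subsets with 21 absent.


A subset of A that omits 21 is a subset of A \ {21}, so there are 2^(n-1) = 2^1 = 2 of them.
Subsets excluding 21: ∅, {24}

Subsets excluding 21 (2 total): ∅, {24}


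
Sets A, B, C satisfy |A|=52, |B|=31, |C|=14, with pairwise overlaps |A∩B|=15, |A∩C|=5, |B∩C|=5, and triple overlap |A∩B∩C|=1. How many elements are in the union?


|A∪B∪C| = |A|+|B|+|C| - |A∩B|-|A∩C|-|B∩C| + |A∩B∩C|
= 52+31+14 - 15-5-5 + 1
= 97 - 25 + 1
= 73

|A ∪ B ∪ C| = 73


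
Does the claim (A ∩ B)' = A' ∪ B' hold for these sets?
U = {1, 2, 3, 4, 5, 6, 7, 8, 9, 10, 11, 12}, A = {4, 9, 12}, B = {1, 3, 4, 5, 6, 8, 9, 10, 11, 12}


LHS: A ∩ B = {4, 9, 12}
(A ∩ B)' = U \ (A ∩ B) = {1, 2, 3, 5, 6, 7, 8, 10, 11}
A' = {1, 2, 3, 5, 6, 7, 8, 10, 11}, B' = {2, 7}
Claimed RHS: A' ∪ B' = {1, 2, 3, 5, 6, 7, 8, 10, 11}
Identity is VALID: LHS = RHS = {1, 2, 3, 5, 6, 7, 8, 10, 11} ✓

Identity is valid. (A ∩ B)' = A' ∪ B' = {1, 2, 3, 5, 6, 7, 8, 10, 11}


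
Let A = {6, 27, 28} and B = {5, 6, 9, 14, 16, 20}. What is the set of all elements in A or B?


A ∪ B = all elements in A or B (or both)
A = {6, 27, 28}
B = {5, 6, 9, 14, 16, 20}
A ∪ B = {5, 6, 9, 14, 16, 20, 27, 28}

A ∪ B = {5, 6, 9, 14, 16, 20, 27, 28}


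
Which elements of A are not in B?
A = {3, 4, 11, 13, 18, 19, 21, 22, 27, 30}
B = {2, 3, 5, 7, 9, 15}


A \ B = elements in A but not in B
A = {3, 4, 11, 13, 18, 19, 21, 22, 27, 30}
B = {2, 3, 5, 7, 9, 15}
Remove from A any elements in B
A \ B = {4, 11, 13, 18, 19, 21, 22, 27, 30}

A \ B = {4, 11, 13, 18, 19, 21, 22, 27, 30}


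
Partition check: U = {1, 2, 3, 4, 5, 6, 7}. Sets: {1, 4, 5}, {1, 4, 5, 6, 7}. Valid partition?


A partition requires: (1) non-empty parts, (2) pairwise disjoint, (3) union = U
Parts: {1, 4, 5}, {1, 4, 5, 6, 7}
Union of parts: {1, 4, 5, 6, 7}
U = {1, 2, 3, 4, 5, 6, 7}
All non-empty? True
Pairwise disjoint? False
Covers U? False

No, not a valid partition


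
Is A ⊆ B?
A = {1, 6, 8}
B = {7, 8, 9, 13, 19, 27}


A ⊆ B means every element of A is in B.
Elements in A not in B: {1, 6}
So A ⊄ B.

No, A ⊄ B


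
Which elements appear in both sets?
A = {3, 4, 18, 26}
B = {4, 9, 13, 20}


A ∩ B = elements in both A and B
A = {3, 4, 18, 26}
B = {4, 9, 13, 20}
A ∩ B = {4}

A ∩ B = {4}


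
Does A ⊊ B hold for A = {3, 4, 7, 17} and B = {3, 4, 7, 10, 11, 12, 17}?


A ⊂ B requires: A ⊆ B AND A ≠ B.
A ⊆ B? Yes
A = B? No
A ⊂ B: Yes (A is a proper subset of B)

Yes, A ⊂ B


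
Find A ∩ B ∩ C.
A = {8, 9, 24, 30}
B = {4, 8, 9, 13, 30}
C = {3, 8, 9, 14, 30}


A ∩ B = {8, 9, 30}
(A ∩ B) ∩ C = {8, 9, 30}

A ∩ B ∩ C = {8, 9, 30}


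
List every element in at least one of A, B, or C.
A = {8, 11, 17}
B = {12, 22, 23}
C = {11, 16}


A ∪ B = {8, 11, 12, 17, 22, 23}
(A ∪ B) ∪ C = {8, 11, 12, 16, 17, 22, 23}

A ∪ B ∪ C = {8, 11, 12, 16, 17, 22, 23}


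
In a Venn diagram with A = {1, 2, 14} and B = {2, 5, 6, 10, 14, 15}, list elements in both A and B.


A = {1, 2, 14}
B = {2, 5, 6, 10, 14, 15}
Region: in both A and B
Elements: {2, 14}

Elements in both A and B: {2, 14}


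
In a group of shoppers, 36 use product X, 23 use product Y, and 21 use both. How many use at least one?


|A ∪ B| = |A| + |B| - |A ∩ B|
= 36 + 23 - 21
= 38

|A ∪ B| = 38


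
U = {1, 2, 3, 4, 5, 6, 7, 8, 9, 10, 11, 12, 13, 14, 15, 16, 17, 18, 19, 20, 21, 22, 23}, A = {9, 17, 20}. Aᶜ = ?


Aᶜ = U \ A = elements in U but not in A
U = {1, 2, 3, 4, 5, 6, 7, 8, 9, 10, 11, 12, 13, 14, 15, 16, 17, 18, 19, 20, 21, 22, 23}
A = {9, 17, 20}
Aᶜ = {1, 2, 3, 4, 5, 6, 7, 8, 10, 11, 12, 13, 14, 15, 16, 18, 19, 21, 22, 23}

Aᶜ = {1, 2, 3, 4, 5, 6, 7, 8, 10, 11, 12, 13, 14, 15, 16, 18, 19, 21, 22, 23}


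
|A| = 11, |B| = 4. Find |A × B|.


|A × B| = |A| × |B|
= 11 × 4
= 44

|A × B| = 44


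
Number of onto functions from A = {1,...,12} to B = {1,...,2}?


n = |A| = 12, k = |B| = 2. Surjections via inclusion-exclusion:
S(n,k) = Σ(-1)^i × C(k,i) × (k-i)^n, i=0 to k
i=0: (-1)^0×C(2,0)×2^12 = 4096
i=1: (-1)^1×C(2,1)×1^12 = -2
i=2: (-1)^2×C(2,2)×0^12 = 0
Total = 4094

Number of surjections = 4094


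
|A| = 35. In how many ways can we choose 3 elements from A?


C(n,k) = n! / (k!(n-k)!)
C(35,3) = 35! / (3!32!)
= 6545

C(35,3) = 6545


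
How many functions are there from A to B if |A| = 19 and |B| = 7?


Each of |A| = 19 inputs maps to any of |B| = 7 outputs.
# functions = |B|^|A| = 7^19
= 11398895185373143

Number of functions = 11398895185373143


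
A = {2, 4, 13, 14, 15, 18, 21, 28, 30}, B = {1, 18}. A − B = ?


A \ B = elements in A but not in B
A = {2, 4, 13, 14, 15, 18, 21, 28, 30}
B = {1, 18}
Remove from A any elements in B
A \ B = {2, 4, 13, 14, 15, 21, 28, 30}

A \ B = {2, 4, 13, 14, 15, 21, 28, 30}


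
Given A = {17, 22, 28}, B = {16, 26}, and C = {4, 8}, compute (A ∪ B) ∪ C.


A ∪ B = {16, 17, 22, 26, 28}
(A ∪ B) ∪ C = {4, 8, 16, 17, 22, 26, 28}

A ∪ B ∪ C = {4, 8, 16, 17, 22, 26, 28}


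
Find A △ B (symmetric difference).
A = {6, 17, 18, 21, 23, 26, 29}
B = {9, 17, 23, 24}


A △ B = (A \ B) ∪ (B \ A) = elements in exactly one of A or B
A \ B = {6, 18, 21, 26, 29}
B \ A = {9, 24}
A △ B = {6, 9, 18, 21, 24, 26, 29}

A △ B = {6, 9, 18, 21, 24, 26, 29}


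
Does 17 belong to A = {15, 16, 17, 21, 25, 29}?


A = {15, 16, 17, 21, 25, 29}
Checking if 17 is in A
17 is in A → True

17 ∈ A


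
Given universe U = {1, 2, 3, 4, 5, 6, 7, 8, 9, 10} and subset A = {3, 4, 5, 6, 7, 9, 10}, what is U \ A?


Aᶜ = U \ A = elements in U but not in A
U = {1, 2, 3, 4, 5, 6, 7, 8, 9, 10}
A = {3, 4, 5, 6, 7, 9, 10}
Aᶜ = {1, 2, 8}

Aᶜ = {1, 2, 8}


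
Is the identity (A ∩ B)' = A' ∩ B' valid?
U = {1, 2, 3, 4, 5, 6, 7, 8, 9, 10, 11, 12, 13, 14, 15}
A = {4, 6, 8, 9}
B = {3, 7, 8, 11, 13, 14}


LHS: A ∩ B = {8}
(A ∩ B)' = U \ (A ∩ B) = {1, 2, 3, 4, 5, 6, 7, 9, 10, 11, 12, 13, 14, 15}
A' = {1, 2, 3, 5, 7, 10, 11, 12, 13, 14, 15}, B' = {1, 2, 4, 5, 6, 9, 10, 12, 15}
Claimed RHS: A' ∩ B' = {1, 2, 5, 10, 12, 15}
Identity is INVALID: LHS = {1, 2, 3, 4, 5, 6, 7, 9, 10, 11, 12, 13, 14, 15} but the RHS claimed here equals {1, 2, 5, 10, 12, 15}. The correct form is (A ∩ B)' = A' ∪ B'.

Identity is invalid: (A ∩ B)' = {1, 2, 3, 4, 5, 6, 7, 9, 10, 11, 12, 13, 14, 15} but A' ∩ B' = {1, 2, 5, 10, 12, 15}. The correct De Morgan law is (A ∩ B)' = A' ∪ B'.


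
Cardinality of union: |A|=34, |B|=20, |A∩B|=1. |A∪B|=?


|A ∪ B| = |A| + |B| - |A ∩ B|
= 34 + 20 - 1
= 53

|A ∪ B| = 53


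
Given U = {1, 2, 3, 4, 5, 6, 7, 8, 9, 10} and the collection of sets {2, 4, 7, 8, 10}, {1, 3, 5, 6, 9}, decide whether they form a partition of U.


A partition requires: (1) non-empty parts, (2) pairwise disjoint, (3) union = U
Parts: {2, 4, 7, 8, 10}, {1, 3, 5, 6, 9}
Union of parts: {1, 2, 3, 4, 5, 6, 7, 8, 9, 10}
U = {1, 2, 3, 4, 5, 6, 7, 8, 9, 10}
All non-empty? True
Pairwise disjoint? True
Covers U? True

Yes, valid partition


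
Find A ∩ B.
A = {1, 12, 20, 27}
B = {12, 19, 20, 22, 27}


A ∩ B = elements in both A and B
A = {1, 12, 20, 27}
B = {12, 19, 20, 22, 27}
A ∩ B = {12, 20, 27}

A ∩ B = {12, 20, 27}


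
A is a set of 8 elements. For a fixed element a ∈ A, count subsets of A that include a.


Subsets of A containing a correspond to subsets of A \ {a}, which has 7 elements.
Count = 2^(n-1) = 2^7
= 128

Number of subsets containing a = 128


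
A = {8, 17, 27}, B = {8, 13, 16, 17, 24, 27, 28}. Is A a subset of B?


A ⊆ B means every element of A is in B.
All elements of A are in B.
So A ⊆ B.

Yes, A ⊆ B


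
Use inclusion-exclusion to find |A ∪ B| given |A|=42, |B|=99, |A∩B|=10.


|A ∪ B| = |A| + |B| - |A ∩ B|
= 42 + 99 - 10
= 131

|A ∪ B| = 131


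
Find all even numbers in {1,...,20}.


Checking each candidate:
Condition: even numbers in {1,...,20}
Result = {2, 4, 6, 8, 10, 12, 14, 16, 18, 20}

{2, 4, 6, 8, 10, 12, 14, 16, 18, 20}


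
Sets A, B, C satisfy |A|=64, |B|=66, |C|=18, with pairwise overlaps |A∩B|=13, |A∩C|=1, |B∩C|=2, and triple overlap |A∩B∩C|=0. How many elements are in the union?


|A∪B∪C| = |A|+|B|+|C| - |A∩B|-|A∩C|-|B∩C| + |A∩B∩C|
= 64+66+18 - 13-1-2 + 0
= 148 - 16 + 0
= 132

|A ∪ B ∪ C| = 132


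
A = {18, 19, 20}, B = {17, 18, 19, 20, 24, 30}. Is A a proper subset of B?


A ⊂ B requires: A ⊆ B AND A ≠ B.
A ⊆ B? Yes
A = B? No
A ⊂ B: Yes (A is a proper subset of B)

Yes, A ⊂ B


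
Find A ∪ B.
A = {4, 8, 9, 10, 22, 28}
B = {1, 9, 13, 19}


A ∪ B = all elements in A or B (or both)
A = {4, 8, 9, 10, 22, 28}
B = {1, 9, 13, 19}
A ∪ B = {1, 4, 8, 9, 10, 13, 19, 22, 28}

A ∪ B = {1, 4, 8, 9, 10, 13, 19, 22, 28}


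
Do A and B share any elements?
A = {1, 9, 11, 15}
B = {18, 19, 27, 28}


Disjoint means A ∩ B = ∅.
A ∩ B = ∅
A ∩ B = ∅, so A and B are disjoint.

No — A and B share no elements (A ∩ B = ∅), so they are disjoint


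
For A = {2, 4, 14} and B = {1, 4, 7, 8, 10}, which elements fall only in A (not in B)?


A = {2, 4, 14}
B = {1, 4, 7, 8, 10}
Region: only in A (not in B)
Elements: {2, 14}

Elements only in A (not in B): {2, 14}


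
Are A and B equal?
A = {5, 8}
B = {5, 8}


Two sets are equal iff they have exactly the same elements.
A = {5, 8}
B = {5, 8}
Same elements → A = B

Yes, A = B


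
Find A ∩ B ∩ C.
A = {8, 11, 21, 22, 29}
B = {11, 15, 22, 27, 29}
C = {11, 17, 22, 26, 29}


A ∩ B = {11, 22, 29}
(A ∩ B) ∩ C = {11, 22, 29}

A ∩ B ∩ C = {11, 22, 29}


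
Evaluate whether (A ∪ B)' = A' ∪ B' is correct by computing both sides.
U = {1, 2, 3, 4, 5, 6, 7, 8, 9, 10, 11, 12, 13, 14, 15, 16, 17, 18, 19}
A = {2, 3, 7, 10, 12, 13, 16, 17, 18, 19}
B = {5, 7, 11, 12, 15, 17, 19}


LHS: A ∪ B = {2, 3, 5, 7, 10, 11, 12, 13, 15, 16, 17, 18, 19}
(A ∪ B)' = U \ (A ∪ B) = {1, 4, 6, 8, 9, 14}
A' = {1, 4, 5, 6, 8, 9, 11, 14, 15}, B' = {1, 2, 3, 4, 6, 8, 9, 10, 13, 14, 16, 18}
Claimed RHS: A' ∪ B' = {1, 2, 3, 4, 5, 6, 8, 9, 10, 11, 13, 14, 15, 16, 18}
Identity is INVALID: LHS = {1, 4, 6, 8, 9, 14} but the RHS claimed here equals {1, 2, 3, 4, 5, 6, 8, 9, 10, 11, 13, 14, 15, 16, 18}. The correct form is (A ∪ B)' = A' ∩ B'.

Identity is invalid: (A ∪ B)' = {1, 4, 6, 8, 9, 14} but A' ∪ B' = {1, 2, 3, 4, 5, 6, 8, 9, 10, 11, 13, 14, 15, 16, 18}. The correct De Morgan law is (A ∪ B)' = A' ∩ B'.


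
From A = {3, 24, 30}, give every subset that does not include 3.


A subset of A that omits 3 is a subset of A \ {3}, so there are 2^(n-1) = 2^2 = 4 of them.
Subsets excluding 3: ∅, {24}, {30}, {24, 30}

Subsets excluding 3 (4 total): ∅, {24}, {30}, {24, 30}


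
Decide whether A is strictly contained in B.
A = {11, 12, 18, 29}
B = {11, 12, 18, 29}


A ⊂ B requires: A ⊆ B AND A ≠ B.
A ⊆ B? Yes
A = B? Yes
A = B, so A is not a PROPER subset.

No, A is not a proper subset of B


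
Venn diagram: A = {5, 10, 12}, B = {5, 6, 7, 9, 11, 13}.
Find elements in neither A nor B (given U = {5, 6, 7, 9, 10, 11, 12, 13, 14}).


A = {5, 10, 12}
B = {5, 6, 7, 9, 11, 13}
Region: in neither A nor B (given U = {5, 6, 7, 9, 10, 11, 12, 13, 14})
Elements: {14}

Elements in neither A nor B (given U = {5, 6, 7, 9, 10, 11, 12, 13, 14}): {14}


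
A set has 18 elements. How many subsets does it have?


Number of subsets = 2^n
= 2^18
= 262144

|P(A)| = 262144


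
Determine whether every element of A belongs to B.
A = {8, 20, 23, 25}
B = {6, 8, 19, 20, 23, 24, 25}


A ⊆ B means every element of A is in B.
All elements of A are in B.
So A ⊆ B.

Yes, A ⊆ B


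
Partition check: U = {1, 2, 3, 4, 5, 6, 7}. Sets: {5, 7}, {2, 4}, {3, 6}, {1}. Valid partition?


A partition requires: (1) non-empty parts, (2) pairwise disjoint, (3) union = U
Parts: {5, 7}, {2, 4}, {3, 6}, {1}
Union of parts: {1, 2, 3, 4, 5, 6, 7}
U = {1, 2, 3, 4, 5, 6, 7}
All non-empty? True
Pairwise disjoint? True
Covers U? True

Yes, valid partition


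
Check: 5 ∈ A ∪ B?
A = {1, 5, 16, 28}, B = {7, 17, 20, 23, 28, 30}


A = {1, 5, 16, 28}, B = {7, 17, 20, 23, 28, 30}
A ∪ B = all elements in A or B
A ∪ B = {1, 5, 7, 16, 17, 20, 23, 28, 30}
Checking if 5 ∈ A ∪ B
5 is in A ∪ B → True

5 ∈ A ∪ B


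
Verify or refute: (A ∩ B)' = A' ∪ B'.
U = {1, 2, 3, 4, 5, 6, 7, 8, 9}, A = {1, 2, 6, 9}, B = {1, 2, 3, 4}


LHS: A ∩ B = {1, 2}
(A ∩ B)' = U \ (A ∩ B) = {3, 4, 5, 6, 7, 8, 9}
A' = {3, 4, 5, 7, 8}, B' = {5, 6, 7, 8, 9}
Claimed RHS: A' ∪ B' = {3, 4, 5, 6, 7, 8, 9}
Identity is VALID: LHS = RHS = {3, 4, 5, 6, 7, 8, 9} ✓

Identity is valid. (A ∩ B)' = A' ∪ B' = {3, 4, 5, 6, 7, 8, 9}


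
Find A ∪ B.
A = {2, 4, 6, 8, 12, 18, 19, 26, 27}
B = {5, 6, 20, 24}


A ∪ B = all elements in A or B (or both)
A = {2, 4, 6, 8, 12, 18, 19, 26, 27}
B = {5, 6, 20, 24}
A ∪ B = {2, 4, 5, 6, 8, 12, 18, 19, 20, 24, 26, 27}

A ∪ B = {2, 4, 5, 6, 8, 12, 18, 19, 20, 24, 26, 27}


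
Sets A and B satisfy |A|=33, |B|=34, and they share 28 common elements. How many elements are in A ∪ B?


|A ∪ B| = |A| + |B| - |A ∩ B|
= 33 + 34 - 28
= 39

|A ∪ B| = 39


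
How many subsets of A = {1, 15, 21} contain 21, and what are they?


A subset of A contains 21 iff the remaining 2 elements form any subset of A \ {21}.
Count: 2^(n-1) = 2^2 = 4
Subsets containing 21: {21}, {1, 21}, {15, 21}, {1, 15, 21}

Subsets containing 21 (4 total): {21}, {1, 21}, {15, 21}, {1, 15, 21}


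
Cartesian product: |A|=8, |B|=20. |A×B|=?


|A × B| = |A| × |B|
= 8 × 20
= 160

|A × B| = 160


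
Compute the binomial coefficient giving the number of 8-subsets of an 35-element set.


C(n,k) = n! / (k!(n-k)!)
C(35,8) = 35! / (8!27!)
= 23535820

C(35,8) = 23535820


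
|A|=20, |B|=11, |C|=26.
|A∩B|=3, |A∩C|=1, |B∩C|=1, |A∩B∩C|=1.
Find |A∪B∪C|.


|A∪B∪C| = |A|+|B|+|C| - |A∩B|-|A∩C|-|B∩C| + |A∩B∩C|
= 20+11+26 - 3-1-1 + 1
= 57 - 5 + 1
= 53

|A ∪ B ∪ C| = 53


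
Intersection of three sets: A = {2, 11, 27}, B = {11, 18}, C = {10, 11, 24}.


A ∩ B = {11}
(A ∩ B) ∩ C = {11}

A ∩ B ∩ C = {11}


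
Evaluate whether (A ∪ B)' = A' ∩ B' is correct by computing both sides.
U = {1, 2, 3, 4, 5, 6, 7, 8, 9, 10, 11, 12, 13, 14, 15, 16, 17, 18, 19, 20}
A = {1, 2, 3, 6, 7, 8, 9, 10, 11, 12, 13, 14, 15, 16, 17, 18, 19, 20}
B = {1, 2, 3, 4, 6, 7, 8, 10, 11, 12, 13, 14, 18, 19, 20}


LHS: A ∪ B = {1, 2, 3, 4, 6, 7, 8, 9, 10, 11, 12, 13, 14, 15, 16, 17, 18, 19, 20}
(A ∪ B)' = U \ (A ∪ B) = {5}
A' = {4, 5}, B' = {5, 9, 15, 16, 17}
Claimed RHS: A' ∩ B' = {5}
Identity is VALID: LHS = RHS = {5} ✓

Identity is valid. (A ∪ B)' = A' ∩ B' = {5}


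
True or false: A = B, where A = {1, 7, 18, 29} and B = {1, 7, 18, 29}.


Two sets are equal iff they have exactly the same elements.
A = {1, 7, 18, 29}
B = {1, 7, 18, 29}
Same elements → A = B

Yes, A = B


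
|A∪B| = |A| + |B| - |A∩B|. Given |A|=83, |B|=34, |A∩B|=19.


|A ∪ B| = |A| + |B| - |A ∩ B|
= 83 + 34 - 19
= 98

|A ∪ B| = 98


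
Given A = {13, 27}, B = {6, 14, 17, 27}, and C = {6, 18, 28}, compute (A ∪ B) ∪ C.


A ∪ B = {6, 13, 14, 17, 27}
(A ∪ B) ∪ C = {6, 13, 14, 17, 18, 27, 28}

A ∪ B ∪ C = {6, 13, 14, 17, 18, 27, 28}


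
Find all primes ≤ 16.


Checking each candidate:
Condition: primes ≤ 16
Result = {2, 3, 5, 7, 11, 13}

{2, 3, 5, 7, 11, 13}


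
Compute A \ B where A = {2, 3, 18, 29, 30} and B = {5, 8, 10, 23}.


A \ B = elements in A but not in B
A = {2, 3, 18, 29, 30}
B = {5, 8, 10, 23}
Remove from A any elements in B
A \ B = {2, 3, 18, 29, 30}

A \ B = {2, 3, 18, 29, 30}


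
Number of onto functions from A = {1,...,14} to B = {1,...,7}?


n = |A| = 14, k = |B| = 7. Surjections via inclusion-exclusion:
S(n,k) = Σ(-1)^i × C(k,i) × (k-i)^n, i=0 to k
i=0: (-1)^0×C(7,0)×7^14 = 678223072849
i=1: (-1)^1×C(7,1)×6^14 = -548549148672
i=2: (-1)^2×C(7,2)×5^14 = 128173828125
i=3: (-1)^3×C(7,3)×4^14 = -9395240960
i=4: (-1)^4×C(7,4)×3^14 = 167403915
i=5: (-1)^5×C(7,5)×2^14 = -344064
i=6: (-1)^6×C(7,6)×1^14 = 7
i=7: (-1)^7×C(7,7)×0^14 = 0
Total = 248619571200

Number of surjections = 248619571200


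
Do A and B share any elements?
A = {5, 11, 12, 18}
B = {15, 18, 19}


Disjoint means A ∩ B = ∅.
A ∩ B = {18}
A ∩ B ≠ ∅, so A and B are NOT disjoint.

Yes — A and B share the element(s) of A ∩ B = {18}, so they are not disjoint


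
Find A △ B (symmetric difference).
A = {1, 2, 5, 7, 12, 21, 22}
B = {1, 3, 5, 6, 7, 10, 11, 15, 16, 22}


A △ B = (A \ B) ∪ (B \ A) = elements in exactly one of A or B
A \ B = {2, 12, 21}
B \ A = {3, 6, 10, 11, 15, 16}
A △ B = {2, 3, 6, 10, 11, 12, 15, 16, 21}

A △ B = {2, 3, 6, 10, 11, 12, 15, 16, 21}


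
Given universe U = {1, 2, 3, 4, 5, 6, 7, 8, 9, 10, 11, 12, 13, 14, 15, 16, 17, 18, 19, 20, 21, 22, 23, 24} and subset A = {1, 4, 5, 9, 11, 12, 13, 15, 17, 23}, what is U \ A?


Aᶜ = U \ A = elements in U but not in A
U = {1, 2, 3, 4, 5, 6, 7, 8, 9, 10, 11, 12, 13, 14, 15, 16, 17, 18, 19, 20, 21, 22, 23, 24}
A = {1, 4, 5, 9, 11, 12, 13, 15, 17, 23}
Aᶜ = {2, 3, 6, 7, 8, 10, 14, 16, 18, 19, 20, 21, 22, 24}

Aᶜ = {2, 3, 6, 7, 8, 10, 14, 16, 18, 19, 20, 21, 22, 24}


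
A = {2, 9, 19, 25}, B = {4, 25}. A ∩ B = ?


A ∩ B = elements in both A and B
A = {2, 9, 19, 25}
B = {4, 25}
A ∩ B = {25}

A ∩ B = {25}


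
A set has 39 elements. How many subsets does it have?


Number of subsets = 2^n
= 2^39
= 549755813888

|P(A)| = 549755813888


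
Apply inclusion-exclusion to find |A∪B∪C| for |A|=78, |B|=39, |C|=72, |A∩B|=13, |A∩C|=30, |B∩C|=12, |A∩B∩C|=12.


|A∪B∪C| = |A|+|B|+|C| - |A∩B|-|A∩C|-|B∩C| + |A∩B∩C|
= 78+39+72 - 13-30-12 + 12
= 189 - 55 + 12
= 146

|A ∪ B ∪ C| = 146


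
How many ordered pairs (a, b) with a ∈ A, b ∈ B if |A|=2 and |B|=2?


|A × B| = |A| × |B|
= 2 × 2
= 4

|A × B| = 4


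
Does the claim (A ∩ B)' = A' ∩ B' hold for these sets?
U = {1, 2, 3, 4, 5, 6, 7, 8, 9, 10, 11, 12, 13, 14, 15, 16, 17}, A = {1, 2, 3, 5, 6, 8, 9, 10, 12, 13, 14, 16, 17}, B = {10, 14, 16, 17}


LHS: A ∩ B = {10, 14, 16, 17}
(A ∩ B)' = U \ (A ∩ B) = {1, 2, 3, 4, 5, 6, 7, 8, 9, 11, 12, 13, 15}
A' = {4, 7, 11, 15}, B' = {1, 2, 3, 4, 5, 6, 7, 8, 9, 11, 12, 13, 15}
Claimed RHS: A' ∩ B' = {4, 7, 11, 15}
Identity is INVALID: LHS = {1, 2, 3, 4, 5, 6, 7, 8, 9, 11, 12, 13, 15} but the RHS claimed here equals {4, 7, 11, 15}. The correct form is (A ∩ B)' = A' ∪ B'.

Identity is invalid: (A ∩ B)' = {1, 2, 3, 4, 5, 6, 7, 8, 9, 11, 12, 13, 15} but A' ∩ B' = {4, 7, 11, 15}. The correct De Morgan law is (A ∩ B)' = A' ∪ B'.


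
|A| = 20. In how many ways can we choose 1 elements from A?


C(n,k) = n! / (k!(n-k)!)
C(20,1) = 20! / (1!19!)
= 20

C(20,1) = 20


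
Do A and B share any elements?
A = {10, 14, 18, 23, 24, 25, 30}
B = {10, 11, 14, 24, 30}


Disjoint means A ∩ B = ∅.
A ∩ B = {10, 14, 24, 30}
A ∩ B ≠ ∅, so A and B are NOT disjoint.

Yes — A and B share the element(s) of A ∩ B = {10, 14, 24, 30}, so they are not disjoint


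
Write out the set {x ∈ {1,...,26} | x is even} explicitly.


Checking each candidate:
Condition: even numbers in {1,...,26}
Result = {2, 4, 6, 8, 10, 12, 14, 16, 18, 20, 22, 24, 26}

{2, 4, 6, 8, 10, 12, 14, 16, 18, 20, 22, 24, 26}


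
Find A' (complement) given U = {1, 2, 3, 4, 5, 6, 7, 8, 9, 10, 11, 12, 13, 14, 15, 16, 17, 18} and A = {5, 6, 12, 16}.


Aᶜ = U \ A = elements in U but not in A
U = {1, 2, 3, 4, 5, 6, 7, 8, 9, 10, 11, 12, 13, 14, 15, 16, 17, 18}
A = {5, 6, 12, 16}
Aᶜ = {1, 2, 3, 4, 7, 8, 9, 10, 11, 13, 14, 15, 17, 18}

Aᶜ = {1, 2, 3, 4, 7, 8, 9, 10, 11, 13, 14, 15, 17, 18}


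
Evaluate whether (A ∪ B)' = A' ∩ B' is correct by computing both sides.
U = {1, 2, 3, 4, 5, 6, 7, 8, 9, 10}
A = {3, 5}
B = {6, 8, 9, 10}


LHS: A ∪ B = {3, 5, 6, 8, 9, 10}
(A ∪ B)' = U \ (A ∪ B) = {1, 2, 4, 7}
A' = {1, 2, 4, 6, 7, 8, 9, 10}, B' = {1, 2, 3, 4, 5, 7}
Claimed RHS: A' ∩ B' = {1, 2, 4, 7}
Identity is VALID: LHS = RHS = {1, 2, 4, 7} ✓

Identity is valid. (A ∪ B)' = A' ∩ B' = {1, 2, 4, 7}


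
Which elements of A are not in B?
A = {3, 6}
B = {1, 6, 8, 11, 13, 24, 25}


A \ B = elements in A but not in B
A = {3, 6}
B = {1, 6, 8, 11, 13, 24, 25}
Remove from A any elements in B
A \ B = {3}

A \ B = {3}


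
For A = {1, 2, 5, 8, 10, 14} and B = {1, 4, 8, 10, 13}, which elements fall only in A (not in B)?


A = {1, 2, 5, 8, 10, 14}
B = {1, 4, 8, 10, 13}
Region: only in A (not in B)
Elements: {2, 5, 14}

Elements only in A (not in B): {2, 5, 14}


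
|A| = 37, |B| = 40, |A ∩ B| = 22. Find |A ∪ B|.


|A ∪ B| = |A| + |B| - |A ∩ B|
= 37 + 40 - 22
= 55

|A ∪ B| = 55


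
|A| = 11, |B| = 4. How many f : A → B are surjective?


n = |A| = 11, k = |B| = 4. Surjections via inclusion-exclusion:
S(n,k) = Σ(-1)^i × C(k,i) × (k-i)^n, i=0 to k
i=0: (-1)^0×C(4,0)×4^11 = 4194304
i=1: (-1)^1×C(4,1)×3^11 = -708588
i=2: (-1)^2×C(4,2)×2^11 = 12288
i=3: (-1)^3×C(4,3)×1^11 = -4
i=4: (-1)^4×C(4,4)×0^11 = 0
Total = 3498000

Number of surjections = 3498000


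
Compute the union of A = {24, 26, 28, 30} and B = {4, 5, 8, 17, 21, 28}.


A ∪ B = all elements in A or B (or both)
A = {24, 26, 28, 30}
B = {4, 5, 8, 17, 21, 28}
A ∪ B = {4, 5, 8, 17, 21, 24, 26, 28, 30}

A ∪ B = {4, 5, 8, 17, 21, 24, 26, 28, 30}


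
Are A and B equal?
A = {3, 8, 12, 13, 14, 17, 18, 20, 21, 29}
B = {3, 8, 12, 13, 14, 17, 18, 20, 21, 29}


Two sets are equal iff they have exactly the same elements.
A = {3, 8, 12, 13, 14, 17, 18, 20, 21, 29}
B = {3, 8, 12, 13, 14, 17, 18, 20, 21, 29}
Same elements → A = B

Yes, A = B


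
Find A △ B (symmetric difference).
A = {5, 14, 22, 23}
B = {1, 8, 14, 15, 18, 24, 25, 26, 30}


A △ B = (A \ B) ∪ (B \ A) = elements in exactly one of A or B
A \ B = {5, 22, 23}
B \ A = {1, 8, 15, 18, 24, 25, 26, 30}
A △ B = {1, 5, 8, 15, 18, 22, 23, 24, 25, 26, 30}

A △ B = {1, 5, 8, 15, 18, 22, 23, 24, 25, 26, 30}


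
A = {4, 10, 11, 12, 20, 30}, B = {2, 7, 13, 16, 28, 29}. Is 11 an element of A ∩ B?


A = {4, 10, 11, 12, 20, 30}, B = {2, 7, 13, 16, 28, 29}
A ∩ B = elements in both A and B
A ∩ B = ∅
Checking if 11 ∈ A ∩ B
11 is not in A ∩ B → False

11 ∉ A ∩ B


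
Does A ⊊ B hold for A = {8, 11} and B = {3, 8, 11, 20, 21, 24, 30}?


A ⊂ B requires: A ⊆ B AND A ≠ B.
A ⊆ B? Yes
A = B? No
A ⊂ B: Yes (A is a proper subset of B)

Yes, A ⊂ B


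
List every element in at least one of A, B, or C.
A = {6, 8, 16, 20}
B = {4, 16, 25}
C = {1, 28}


A ∪ B = {4, 6, 8, 16, 20, 25}
(A ∪ B) ∪ C = {1, 4, 6, 8, 16, 20, 25, 28}

A ∪ B ∪ C = {1, 4, 6, 8, 16, 20, 25, 28}


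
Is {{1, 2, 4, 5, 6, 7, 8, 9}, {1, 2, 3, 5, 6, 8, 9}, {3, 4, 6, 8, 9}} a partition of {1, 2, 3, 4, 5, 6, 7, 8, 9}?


A partition requires: (1) non-empty parts, (2) pairwise disjoint, (3) union = U
Parts: {1, 2, 4, 5, 6, 7, 8, 9}, {1, 2, 3, 5, 6, 8, 9}, {3, 4, 6, 8, 9}
Union of parts: {1, 2, 3, 4, 5, 6, 7, 8, 9}
U = {1, 2, 3, 4, 5, 6, 7, 8, 9}
All non-empty? True
Pairwise disjoint? False
Covers U? True

No, not a valid partition


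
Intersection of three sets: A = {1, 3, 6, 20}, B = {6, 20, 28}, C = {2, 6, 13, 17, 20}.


A ∩ B = {6, 20}
(A ∩ B) ∩ C = {6, 20}

A ∩ B ∩ C = {6, 20}


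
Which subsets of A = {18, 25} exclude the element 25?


A subset of A that omits 25 is a subset of A \ {25}, so there are 2^(n-1) = 2^1 = 2 of them.
Subsets excluding 25: ∅, {18}

Subsets excluding 25 (2 total): ∅, {18}


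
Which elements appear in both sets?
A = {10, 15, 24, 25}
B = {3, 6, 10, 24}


A ∩ B = elements in both A and B
A = {10, 15, 24, 25}
B = {3, 6, 10, 24}
A ∩ B = {10, 24}

A ∩ B = {10, 24}


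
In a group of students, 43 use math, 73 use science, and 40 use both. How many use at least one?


|A ∪ B| = |A| + |B| - |A ∩ B|
= 43 + 73 - 40
= 76

|A ∪ B| = 76


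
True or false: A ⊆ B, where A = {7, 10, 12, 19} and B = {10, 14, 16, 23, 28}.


A ⊆ B means every element of A is in B.
Elements in A not in B: {7, 12, 19}
So A ⊄ B.

No, A ⊄ B


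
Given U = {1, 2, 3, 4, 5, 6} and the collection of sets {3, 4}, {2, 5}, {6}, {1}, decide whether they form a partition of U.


A partition requires: (1) non-empty parts, (2) pairwise disjoint, (3) union = U
Parts: {3, 4}, {2, 5}, {6}, {1}
Union of parts: {1, 2, 3, 4, 5, 6}
U = {1, 2, 3, 4, 5, 6}
All non-empty? True
Pairwise disjoint? True
Covers U? True

Yes, valid partition


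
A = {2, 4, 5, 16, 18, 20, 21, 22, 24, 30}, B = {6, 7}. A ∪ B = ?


A ∪ B = all elements in A or B (or both)
A = {2, 4, 5, 16, 18, 20, 21, 22, 24, 30}
B = {6, 7}
A ∪ B = {2, 4, 5, 6, 7, 16, 18, 20, 21, 22, 24, 30}

A ∪ B = {2, 4, 5, 6, 7, 16, 18, 20, 21, 22, 24, 30}


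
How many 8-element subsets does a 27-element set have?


C(n,k) = n! / (k!(n-k)!)
C(27,8) = 27! / (8!19!)
= 2220075

C(27,8) = 2220075


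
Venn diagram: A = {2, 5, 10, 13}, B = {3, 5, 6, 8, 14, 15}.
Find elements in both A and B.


A = {2, 5, 10, 13}
B = {3, 5, 6, 8, 14, 15}
Region: in both A and B
Elements: {5}

Elements in both A and B: {5}


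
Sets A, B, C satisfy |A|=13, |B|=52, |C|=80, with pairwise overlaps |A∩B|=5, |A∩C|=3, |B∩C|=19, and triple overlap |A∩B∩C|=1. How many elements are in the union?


|A∪B∪C| = |A|+|B|+|C| - |A∩B|-|A∩C|-|B∩C| + |A∩B∩C|
= 13+52+80 - 5-3-19 + 1
= 145 - 27 + 1
= 119

|A ∪ B ∪ C| = 119


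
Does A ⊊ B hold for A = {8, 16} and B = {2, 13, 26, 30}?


A ⊂ B requires: A ⊆ B AND A ≠ B.
A ⊆ B? No
A ⊄ B, so A is not a proper subset.

No, A is not a proper subset of B


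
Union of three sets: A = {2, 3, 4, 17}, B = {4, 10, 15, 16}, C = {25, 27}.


A ∪ B = {2, 3, 4, 10, 15, 16, 17}
(A ∪ B) ∪ C = {2, 3, 4, 10, 15, 16, 17, 25, 27}

A ∪ B ∪ C = {2, 3, 4, 10, 15, 16, 17, 25, 27}


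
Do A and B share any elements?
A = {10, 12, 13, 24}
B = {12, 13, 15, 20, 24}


Disjoint means A ∩ B = ∅.
A ∩ B = {12, 13, 24}
A ∩ B ≠ ∅, so A and B are NOT disjoint.

Yes — A and B share the element(s) of A ∩ B = {12, 13, 24}, so they are not disjoint


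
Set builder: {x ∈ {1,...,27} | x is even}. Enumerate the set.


Checking each candidate:
Condition: even numbers in {1,...,27}
Result = {2, 4, 6, 8, 10, 12, 14, 16, 18, 20, 22, 24, 26}

{2, 4, 6, 8, 10, 12, 14, 16, 18, 20, 22, 24, 26}


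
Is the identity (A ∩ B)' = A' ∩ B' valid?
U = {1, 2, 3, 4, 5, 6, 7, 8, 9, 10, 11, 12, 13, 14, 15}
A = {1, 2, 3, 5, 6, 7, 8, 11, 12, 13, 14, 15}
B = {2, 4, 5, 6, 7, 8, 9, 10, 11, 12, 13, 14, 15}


LHS: A ∩ B = {2, 5, 6, 7, 8, 11, 12, 13, 14, 15}
(A ∩ B)' = U \ (A ∩ B) = {1, 3, 4, 9, 10}
A' = {4, 9, 10}, B' = {1, 3}
Claimed RHS: A' ∩ B' = ∅
Identity is INVALID: LHS = {1, 3, 4, 9, 10} but the RHS claimed here equals ∅. The correct form is (A ∩ B)' = A' ∪ B'.

Identity is invalid: (A ∩ B)' = {1, 3, 4, 9, 10} but A' ∩ B' = ∅. The correct De Morgan law is (A ∩ B)' = A' ∪ B'.


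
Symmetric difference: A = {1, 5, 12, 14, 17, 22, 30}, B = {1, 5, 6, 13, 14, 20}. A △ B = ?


A △ B = (A \ B) ∪ (B \ A) = elements in exactly one of A or B
A \ B = {12, 17, 22, 30}
B \ A = {6, 13, 20}
A △ B = {6, 12, 13, 17, 20, 22, 30}

A △ B = {6, 12, 13, 17, 20, 22, 30}


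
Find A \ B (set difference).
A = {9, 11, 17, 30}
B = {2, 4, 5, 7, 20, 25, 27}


A \ B = elements in A but not in B
A = {9, 11, 17, 30}
B = {2, 4, 5, 7, 20, 25, 27}
Remove from A any elements in B
A \ B = {9, 11, 17, 30}

A \ B = {9, 11, 17, 30}


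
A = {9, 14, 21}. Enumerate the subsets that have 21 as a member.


A subset of A contains 21 iff the remaining 2 elements form any subset of A \ {21}.
Count: 2^(n-1) = 2^2 = 4
Subsets containing 21: {21}, {9, 21}, {14, 21}, {9, 14, 21}

Subsets containing 21 (4 total): {21}, {9, 21}, {14, 21}, {9, 14, 21}


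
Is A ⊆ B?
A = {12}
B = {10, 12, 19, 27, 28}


A ⊆ B means every element of A is in B.
All elements of A are in B.
So A ⊆ B.

Yes, A ⊆ B


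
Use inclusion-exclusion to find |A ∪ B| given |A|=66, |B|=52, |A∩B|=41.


|A ∪ B| = |A| + |B| - |A ∩ B|
= 66 + 52 - 41
= 77

|A ∪ B| = 77


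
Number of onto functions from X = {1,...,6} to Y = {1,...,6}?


n = |X| = 6, k = |Y| = 6. Surjections via inclusion-exclusion:
S(n,k) = Σ(-1)^i × C(k,i) × (k-i)^n, i=0 to k
i=0: (-1)^0×C(6,0)×6^6 = 46656
i=1: (-1)^1×C(6,1)×5^6 = -93750
i=2: (-1)^2×C(6,2)×4^6 = 61440
i=3: (-1)^3×C(6,3)×3^6 = -14580
i=4: (-1)^4×C(6,4)×2^6 = 960
i=5: (-1)^5×C(6,5)×1^6 = -6
i=6: (-1)^6×C(6,6)×0^6 = 0
Total = 720

Number of surjections = 720


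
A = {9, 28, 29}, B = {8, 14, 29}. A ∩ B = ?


A ∩ B = elements in both A and B
A = {9, 28, 29}
B = {8, 14, 29}
A ∩ B = {29}

A ∩ B = {29}


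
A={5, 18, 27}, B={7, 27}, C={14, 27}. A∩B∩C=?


A ∩ B = {27}
(A ∩ B) ∩ C = {27}

A ∩ B ∩ C = {27}


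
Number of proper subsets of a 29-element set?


Total subsets = 2^n = 2^29 = 536870912
Proper subsets exclude the set itself: 2^n - 1
= 536870912 - 1
= 536870911

Number of proper subsets = 536870911


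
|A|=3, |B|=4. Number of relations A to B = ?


A relation from A to B is any subset of A × B.
|A × B| = 3 × 4 = 12
# relations = 2^|A × B| = 2^12 = 4096

Number of relations = 4096


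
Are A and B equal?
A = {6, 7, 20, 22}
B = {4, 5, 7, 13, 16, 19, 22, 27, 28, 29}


Two sets are equal iff they have exactly the same elements.
A = {6, 7, 20, 22}
B = {4, 5, 7, 13, 16, 19, 22, 27, 28, 29}
Differences: {4, 5, 6, 13, 16, 19, 20, 27, 28, 29}
A ≠ B

No, A ≠ B


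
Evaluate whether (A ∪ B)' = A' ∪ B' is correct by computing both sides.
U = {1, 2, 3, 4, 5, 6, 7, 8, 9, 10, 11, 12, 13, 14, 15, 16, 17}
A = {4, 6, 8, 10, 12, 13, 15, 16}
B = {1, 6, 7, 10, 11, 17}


LHS: A ∪ B = {1, 4, 6, 7, 8, 10, 11, 12, 13, 15, 16, 17}
(A ∪ B)' = U \ (A ∪ B) = {2, 3, 5, 9, 14}
A' = {1, 2, 3, 5, 7, 9, 11, 14, 17}, B' = {2, 3, 4, 5, 8, 9, 12, 13, 14, 15, 16}
Claimed RHS: A' ∪ B' = {1, 2, 3, 4, 5, 7, 8, 9, 11, 12, 13, 14, 15, 16, 17}
Identity is INVALID: LHS = {2, 3, 5, 9, 14} but the RHS claimed here equals {1, 2, 3, 4, 5, 7, 8, 9, 11, 12, 13, 14, 15, 16, 17}. The correct form is (A ∪ B)' = A' ∩ B'.

Identity is invalid: (A ∪ B)' = {2, 3, 5, 9, 14} but A' ∪ B' = {1, 2, 3, 4, 5, 7, 8, 9, 11, 12, 13, 14, 15, 16, 17}. The correct De Morgan law is (A ∪ B)' = A' ∩ B'.


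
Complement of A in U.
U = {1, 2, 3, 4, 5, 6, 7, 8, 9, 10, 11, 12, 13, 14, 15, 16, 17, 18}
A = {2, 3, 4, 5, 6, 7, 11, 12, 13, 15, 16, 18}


Aᶜ = U \ A = elements in U but not in A
U = {1, 2, 3, 4, 5, 6, 7, 8, 9, 10, 11, 12, 13, 14, 15, 16, 17, 18}
A = {2, 3, 4, 5, 6, 7, 11, 12, 13, 15, 16, 18}
Aᶜ = {1, 8, 9, 10, 14, 17}

Aᶜ = {1, 8, 9, 10, 14, 17}


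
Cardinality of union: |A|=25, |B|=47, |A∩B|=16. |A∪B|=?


|A ∪ B| = |A| + |B| - |A ∩ B|
= 25 + 47 - 16
= 56

|A ∪ B| = 56


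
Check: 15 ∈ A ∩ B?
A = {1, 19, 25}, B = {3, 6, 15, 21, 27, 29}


A = {1, 19, 25}, B = {3, 6, 15, 21, 27, 29}
A ∩ B = elements in both A and B
A ∩ B = ∅
Checking if 15 ∈ A ∩ B
15 is not in A ∩ B → False

15 ∉ A ∩ B


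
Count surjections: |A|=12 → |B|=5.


n = |A| = 12, k = |B| = 5. Surjections via inclusion-exclusion:
S(n,k) = Σ(-1)^i × C(k,i) × (k-i)^n, i=0 to k
i=0: (-1)^0×C(5,0)×5^12 = 244140625
i=1: (-1)^1×C(5,1)×4^12 = -83886080
i=2: (-1)^2×C(5,2)×3^12 = 5314410
i=3: (-1)^3×C(5,3)×2^12 = -40960
i=4: (-1)^4×C(5,4)×1^12 = 5
i=5: (-1)^5×C(5,5)×0^12 = 0
Total = 165528000

Number of surjections = 165528000


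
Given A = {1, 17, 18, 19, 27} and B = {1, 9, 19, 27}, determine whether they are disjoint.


Disjoint means A ∩ B = ∅.
A ∩ B = {1, 19, 27}
A ∩ B ≠ ∅, so A and B are NOT disjoint.

No, A and B are not disjoint (A ∩ B = {1, 19, 27})


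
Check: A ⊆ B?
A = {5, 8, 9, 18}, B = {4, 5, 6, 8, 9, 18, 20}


A ⊆ B means every element of A is in B.
All elements of A are in B.
So A ⊆ B.

Yes, A ⊆ B


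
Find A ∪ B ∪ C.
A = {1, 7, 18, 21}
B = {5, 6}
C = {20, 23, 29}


A ∪ B = {1, 5, 6, 7, 18, 21}
(A ∪ B) ∪ C = {1, 5, 6, 7, 18, 20, 21, 23, 29}

A ∪ B ∪ C = {1, 5, 6, 7, 18, 20, 21, 23, 29}


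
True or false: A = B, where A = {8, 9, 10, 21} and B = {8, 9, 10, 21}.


Two sets are equal iff they have exactly the same elements.
A = {8, 9, 10, 21}
B = {8, 9, 10, 21}
Same elements → A = B

Yes, A = B


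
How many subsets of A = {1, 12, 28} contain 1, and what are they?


A subset of A contains 1 iff the remaining 2 elements form any subset of A \ {1}.
Count: 2^(n-1) = 2^2 = 4
Subsets containing 1: {1}, {1, 12}, {1, 28}, {1, 12, 28}

Subsets containing 1 (4 total): {1}, {1, 12}, {1, 28}, {1, 12, 28}


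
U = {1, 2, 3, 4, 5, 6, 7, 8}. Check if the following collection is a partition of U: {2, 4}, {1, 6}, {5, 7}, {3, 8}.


A partition requires: (1) non-empty parts, (2) pairwise disjoint, (3) union = U
Parts: {2, 4}, {1, 6}, {5, 7}, {3, 8}
Union of parts: {1, 2, 3, 4, 5, 6, 7, 8}
U = {1, 2, 3, 4, 5, 6, 7, 8}
All non-empty? True
Pairwise disjoint? True
Covers U? True

Yes, valid partition


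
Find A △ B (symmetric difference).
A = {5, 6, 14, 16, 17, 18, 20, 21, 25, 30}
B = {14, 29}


A △ B = (A \ B) ∪ (B \ A) = elements in exactly one of A or B
A \ B = {5, 6, 16, 17, 18, 20, 21, 25, 30}
B \ A = {29}
A △ B = {5, 6, 16, 17, 18, 20, 21, 25, 29, 30}

A △ B = {5, 6, 16, 17, 18, 20, 21, 25, 29, 30}


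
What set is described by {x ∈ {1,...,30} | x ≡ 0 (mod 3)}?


Checking each candidate:
Condition: x in {1,...,30} with x ≡ 0 (mod 3)
Result = {3, 6, 9, 12, 15, 18, 21, 24, 27, 30}

{3, 6, 9, 12, 15, 18, 21, 24, 27, 30}


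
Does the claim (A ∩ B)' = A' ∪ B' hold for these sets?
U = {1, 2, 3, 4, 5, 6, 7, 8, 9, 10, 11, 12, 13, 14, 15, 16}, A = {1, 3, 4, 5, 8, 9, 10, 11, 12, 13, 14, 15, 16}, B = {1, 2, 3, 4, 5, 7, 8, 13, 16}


LHS: A ∩ B = {1, 3, 4, 5, 8, 13, 16}
(A ∩ B)' = U \ (A ∩ B) = {2, 6, 7, 9, 10, 11, 12, 14, 15}
A' = {2, 6, 7}, B' = {6, 9, 10, 11, 12, 14, 15}
Claimed RHS: A' ∪ B' = {2, 6, 7, 9, 10, 11, 12, 14, 15}
Identity is VALID: LHS = RHS = {2, 6, 7, 9, 10, 11, 12, 14, 15} ✓

Identity is valid. (A ∩ B)' = A' ∪ B' = {2, 6, 7, 9, 10, 11, 12, 14, 15}


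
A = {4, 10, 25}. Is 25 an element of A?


A = {4, 10, 25}
Checking if 25 is in A
25 is in A → True

25 ∈ A


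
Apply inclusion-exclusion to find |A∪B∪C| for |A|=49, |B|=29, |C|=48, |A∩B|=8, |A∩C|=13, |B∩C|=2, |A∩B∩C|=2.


|A∪B∪C| = |A|+|B|+|C| - |A∩B|-|A∩C|-|B∩C| + |A∩B∩C|
= 49+29+48 - 8-13-2 + 2
= 126 - 23 + 2
= 105

|A ∪ B ∪ C| = 105


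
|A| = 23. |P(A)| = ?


Number of subsets = 2^n
= 2^23
= 8388608

|P(A)| = 8388608


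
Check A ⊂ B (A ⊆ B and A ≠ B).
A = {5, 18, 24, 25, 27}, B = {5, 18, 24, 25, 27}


A ⊂ B requires: A ⊆ B AND A ≠ B.
A ⊆ B? Yes
A = B? Yes
A = B, so A is not a PROPER subset.

No, A is not a proper subset of B


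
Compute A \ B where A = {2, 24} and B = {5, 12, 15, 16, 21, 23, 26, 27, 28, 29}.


A \ B = elements in A but not in B
A = {2, 24}
B = {5, 12, 15, 16, 21, 23, 26, 27, 28, 29}
Remove from A any elements in B
A \ B = {2, 24}

A \ B = {2, 24}


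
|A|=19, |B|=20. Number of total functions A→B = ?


Each of |A| = 19 inputs maps to any of |B| = 20 outputs.
# functions = |B|^|A| = 20^19
= 5242880000000000000000000

Number of functions = 5242880000000000000000000


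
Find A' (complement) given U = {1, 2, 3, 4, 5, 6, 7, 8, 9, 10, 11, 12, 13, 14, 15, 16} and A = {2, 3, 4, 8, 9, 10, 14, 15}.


Aᶜ = U \ A = elements in U but not in A
U = {1, 2, 3, 4, 5, 6, 7, 8, 9, 10, 11, 12, 13, 14, 15, 16}
A = {2, 3, 4, 8, 9, 10, 14, 15}
Aᶜ = {1, 5, 6, 7, 11, 12, 13, 16}

Aᶜ = {1, 5, 6, 7, 11, 12, 13, 16}
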